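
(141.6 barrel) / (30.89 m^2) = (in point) 2066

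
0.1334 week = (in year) 0.002558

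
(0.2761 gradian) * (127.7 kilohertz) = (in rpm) 5289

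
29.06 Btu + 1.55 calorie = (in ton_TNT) 7.329e-06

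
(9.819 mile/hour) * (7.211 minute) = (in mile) 1.18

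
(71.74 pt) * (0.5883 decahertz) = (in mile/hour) 0.3331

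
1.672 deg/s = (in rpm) 0.2787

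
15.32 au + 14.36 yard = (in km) 2.292e+09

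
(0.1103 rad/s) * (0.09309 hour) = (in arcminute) 1.271e+05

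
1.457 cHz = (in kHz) 1.457e-05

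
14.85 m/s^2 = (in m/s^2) 14.85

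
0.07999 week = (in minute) 806.3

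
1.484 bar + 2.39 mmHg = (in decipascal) 1.487e+06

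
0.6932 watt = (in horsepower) 0.0009296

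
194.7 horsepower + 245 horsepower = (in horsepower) 439.7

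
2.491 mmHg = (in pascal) 332.1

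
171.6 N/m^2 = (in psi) 0.02489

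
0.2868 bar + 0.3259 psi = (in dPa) 3.093e+05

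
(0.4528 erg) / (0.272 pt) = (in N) 0.0004719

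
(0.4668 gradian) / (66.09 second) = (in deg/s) 0.006357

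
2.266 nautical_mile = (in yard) 4589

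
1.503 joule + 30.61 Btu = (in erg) 3.23e+11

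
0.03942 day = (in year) 0.000108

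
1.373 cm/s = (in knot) 0.02669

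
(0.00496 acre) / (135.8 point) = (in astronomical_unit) 2.801e-09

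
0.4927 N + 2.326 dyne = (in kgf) 0.05024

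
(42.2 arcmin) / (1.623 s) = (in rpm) 0.07223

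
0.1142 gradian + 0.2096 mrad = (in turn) 0.0003189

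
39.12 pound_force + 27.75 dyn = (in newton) 174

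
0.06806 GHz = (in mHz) 6.806e+10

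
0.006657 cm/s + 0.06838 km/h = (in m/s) 0.01906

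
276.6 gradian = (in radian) 4.345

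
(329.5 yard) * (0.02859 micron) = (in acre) 2.129e-09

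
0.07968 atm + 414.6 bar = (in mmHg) 3.11e+05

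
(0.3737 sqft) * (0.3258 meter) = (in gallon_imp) 2.488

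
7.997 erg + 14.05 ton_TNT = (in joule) 5.879e+10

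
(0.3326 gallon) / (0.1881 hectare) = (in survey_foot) 2.196e-06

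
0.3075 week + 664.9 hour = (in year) 0.0818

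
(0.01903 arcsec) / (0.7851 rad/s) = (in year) 3.726e-15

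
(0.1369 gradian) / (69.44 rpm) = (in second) 0.0002957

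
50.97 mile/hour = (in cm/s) 2279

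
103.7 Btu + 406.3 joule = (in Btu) 104.1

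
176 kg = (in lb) 388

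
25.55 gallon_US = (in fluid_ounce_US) 3270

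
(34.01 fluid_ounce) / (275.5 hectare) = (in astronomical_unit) 2.44e-21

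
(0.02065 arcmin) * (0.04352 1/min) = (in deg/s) 2.496e-07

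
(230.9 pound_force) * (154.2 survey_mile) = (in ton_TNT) 0.06092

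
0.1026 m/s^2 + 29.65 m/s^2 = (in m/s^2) 29.75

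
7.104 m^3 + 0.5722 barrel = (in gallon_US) 1901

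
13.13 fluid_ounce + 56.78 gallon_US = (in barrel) 1.354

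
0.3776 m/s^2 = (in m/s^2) 0.3776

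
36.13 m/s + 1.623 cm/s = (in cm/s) 3615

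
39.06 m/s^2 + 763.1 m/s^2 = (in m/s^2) 802.2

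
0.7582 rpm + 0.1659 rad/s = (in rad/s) 0.2453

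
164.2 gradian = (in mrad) 2579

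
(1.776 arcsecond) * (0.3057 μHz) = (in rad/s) 2.632e-12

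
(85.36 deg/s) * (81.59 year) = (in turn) 6.101e+08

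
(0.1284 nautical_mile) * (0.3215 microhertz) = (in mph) 0.000171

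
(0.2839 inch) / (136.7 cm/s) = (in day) 6.105e-08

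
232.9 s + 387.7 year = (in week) 2.022e+04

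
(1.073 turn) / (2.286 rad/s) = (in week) 4.876e-06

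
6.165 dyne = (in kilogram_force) 6.287e-06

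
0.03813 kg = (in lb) 0.08406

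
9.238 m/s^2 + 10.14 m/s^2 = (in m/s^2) 19.38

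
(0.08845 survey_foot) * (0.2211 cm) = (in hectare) 5.961e-09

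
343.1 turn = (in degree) 1.235e+05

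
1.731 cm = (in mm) 17.31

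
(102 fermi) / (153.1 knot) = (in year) 4.107e-23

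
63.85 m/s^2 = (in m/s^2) 63.85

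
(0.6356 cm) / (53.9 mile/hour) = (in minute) 4.396e-06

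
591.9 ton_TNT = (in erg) 2.477e+19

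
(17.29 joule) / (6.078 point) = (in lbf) 1813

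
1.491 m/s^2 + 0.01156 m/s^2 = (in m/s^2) 1.503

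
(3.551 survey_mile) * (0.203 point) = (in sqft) 4.405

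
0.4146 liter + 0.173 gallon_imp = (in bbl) 0.007555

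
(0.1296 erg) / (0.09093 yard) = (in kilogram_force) 1.589e-08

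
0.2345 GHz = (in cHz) 2.345e+10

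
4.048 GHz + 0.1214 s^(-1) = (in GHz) 4.048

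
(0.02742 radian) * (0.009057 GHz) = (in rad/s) 2.483e+05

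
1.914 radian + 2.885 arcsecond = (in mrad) 1914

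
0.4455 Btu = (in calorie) 112.3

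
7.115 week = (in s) 4.303e+06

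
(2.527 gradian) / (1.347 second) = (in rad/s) 0.02947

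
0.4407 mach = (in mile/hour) 335.7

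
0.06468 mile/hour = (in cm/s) 2.891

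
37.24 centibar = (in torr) 279.3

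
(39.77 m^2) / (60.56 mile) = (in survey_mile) 2.536e-07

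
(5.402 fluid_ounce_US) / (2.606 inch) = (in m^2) 0.002414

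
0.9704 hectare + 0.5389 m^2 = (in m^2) 9705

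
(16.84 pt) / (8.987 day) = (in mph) 1.711e-08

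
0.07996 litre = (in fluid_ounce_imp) 2.814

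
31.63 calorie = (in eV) 8.26e+20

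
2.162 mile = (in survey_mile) 2.162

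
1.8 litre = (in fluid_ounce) 60.87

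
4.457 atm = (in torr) 3387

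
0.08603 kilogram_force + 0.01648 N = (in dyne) 8.601e+04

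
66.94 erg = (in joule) 6.694e-06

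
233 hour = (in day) 9.708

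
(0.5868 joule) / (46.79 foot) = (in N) 0.04115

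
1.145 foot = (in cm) 34.9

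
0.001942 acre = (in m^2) 7.859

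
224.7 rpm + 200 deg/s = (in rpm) 258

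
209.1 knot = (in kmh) 387.3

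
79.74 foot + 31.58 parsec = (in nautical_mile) 5.262e+14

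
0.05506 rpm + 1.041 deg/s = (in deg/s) 1.371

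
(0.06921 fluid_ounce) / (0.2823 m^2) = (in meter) 7.25e-06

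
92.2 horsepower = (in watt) 6.875e+04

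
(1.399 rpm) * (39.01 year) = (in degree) 1.033e+10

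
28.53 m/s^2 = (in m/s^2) 28.53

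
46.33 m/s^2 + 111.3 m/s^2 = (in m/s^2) 157.6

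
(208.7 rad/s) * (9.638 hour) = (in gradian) 4.61e+08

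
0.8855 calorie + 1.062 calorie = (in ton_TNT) 1.948e-09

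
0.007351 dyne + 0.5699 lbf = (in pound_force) 0.5699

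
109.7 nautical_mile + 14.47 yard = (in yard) 2.222e+05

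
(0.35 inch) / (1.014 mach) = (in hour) 7.152e-09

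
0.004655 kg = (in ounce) 0.1642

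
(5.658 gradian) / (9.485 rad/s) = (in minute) 0.0001562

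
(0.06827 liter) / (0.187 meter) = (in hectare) 3.651e-08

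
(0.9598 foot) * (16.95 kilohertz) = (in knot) 9639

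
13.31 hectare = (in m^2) 1.331e+05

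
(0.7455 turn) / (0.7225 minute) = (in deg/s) 6.191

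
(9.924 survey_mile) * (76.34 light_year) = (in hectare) 1.153e+18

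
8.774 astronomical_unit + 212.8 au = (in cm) 3.315e+15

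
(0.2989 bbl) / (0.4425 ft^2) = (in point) 3277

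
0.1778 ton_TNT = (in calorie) 1.778e+08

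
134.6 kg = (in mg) 1.346e+08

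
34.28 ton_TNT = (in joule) 1.434e+11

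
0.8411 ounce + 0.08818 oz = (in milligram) 2.634e+04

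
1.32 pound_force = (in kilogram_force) 0.5987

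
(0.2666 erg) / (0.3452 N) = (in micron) 0.07723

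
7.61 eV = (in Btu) 1.156e-21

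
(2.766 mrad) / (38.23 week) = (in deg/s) 6.854e-09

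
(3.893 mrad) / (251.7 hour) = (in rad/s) 4.296e-09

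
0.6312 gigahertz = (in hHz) 6.312e+06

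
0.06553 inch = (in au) 1.113e-14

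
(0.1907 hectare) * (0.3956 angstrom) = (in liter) 7.544e-05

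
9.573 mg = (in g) 0.009573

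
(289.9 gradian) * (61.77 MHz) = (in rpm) 2.686e+09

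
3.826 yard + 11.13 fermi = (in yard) 3.826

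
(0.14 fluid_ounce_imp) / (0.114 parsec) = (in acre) 2.794e-25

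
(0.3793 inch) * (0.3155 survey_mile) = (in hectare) 0.0004892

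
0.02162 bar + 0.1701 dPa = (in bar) 0.02162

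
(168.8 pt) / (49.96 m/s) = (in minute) 1.987e-05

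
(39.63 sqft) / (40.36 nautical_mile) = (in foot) 0.0001616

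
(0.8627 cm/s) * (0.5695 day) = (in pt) 1.203e+06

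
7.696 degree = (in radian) 0.1343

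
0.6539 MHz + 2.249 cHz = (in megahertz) 0.6539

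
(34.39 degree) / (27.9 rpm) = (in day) 2.378e-06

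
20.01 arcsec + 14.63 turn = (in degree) 5267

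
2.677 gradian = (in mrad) 42.05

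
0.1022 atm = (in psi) 1.502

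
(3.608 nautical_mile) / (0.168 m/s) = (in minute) 662.9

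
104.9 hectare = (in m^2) 1.049e+06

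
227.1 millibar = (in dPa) 2.271e+05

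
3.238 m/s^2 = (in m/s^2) 3.238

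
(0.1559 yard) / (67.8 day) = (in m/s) 2.434e-08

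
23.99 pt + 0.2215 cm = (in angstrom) 1.068e+08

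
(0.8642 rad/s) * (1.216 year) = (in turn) 5.274e+06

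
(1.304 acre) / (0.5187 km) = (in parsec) 3.297e-16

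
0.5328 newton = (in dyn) 5.328e+04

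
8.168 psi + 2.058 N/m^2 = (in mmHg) 422.4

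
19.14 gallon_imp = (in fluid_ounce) 2942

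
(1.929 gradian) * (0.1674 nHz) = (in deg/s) 2.906e-10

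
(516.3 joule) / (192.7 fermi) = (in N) 2.679e+15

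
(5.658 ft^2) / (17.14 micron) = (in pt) 8.693e+07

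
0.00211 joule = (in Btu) 2e-06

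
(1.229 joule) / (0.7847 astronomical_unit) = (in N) 1.047e-11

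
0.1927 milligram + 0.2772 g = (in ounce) 0.009785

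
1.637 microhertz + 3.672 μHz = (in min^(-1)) 0.0003185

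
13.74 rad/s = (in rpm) 131.2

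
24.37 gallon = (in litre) 92.25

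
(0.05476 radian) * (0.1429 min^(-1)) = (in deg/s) 0.007473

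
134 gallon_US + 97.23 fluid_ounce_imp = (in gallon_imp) 112.2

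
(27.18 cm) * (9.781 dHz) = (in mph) 0.5947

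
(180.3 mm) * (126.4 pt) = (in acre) 1.987e-06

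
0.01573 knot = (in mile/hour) 0.0181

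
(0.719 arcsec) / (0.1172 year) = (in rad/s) 9.431e-13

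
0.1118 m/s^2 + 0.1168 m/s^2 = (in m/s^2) 0.2286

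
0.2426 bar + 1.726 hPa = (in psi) 3.544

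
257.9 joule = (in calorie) 61.64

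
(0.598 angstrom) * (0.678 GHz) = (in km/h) 0.146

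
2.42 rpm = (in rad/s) 0.2534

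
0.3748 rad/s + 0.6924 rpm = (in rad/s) 0.4473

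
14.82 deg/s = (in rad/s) 0.2587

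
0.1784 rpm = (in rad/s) 0.01868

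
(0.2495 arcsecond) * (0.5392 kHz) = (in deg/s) 0.03737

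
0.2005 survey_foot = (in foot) 0.2005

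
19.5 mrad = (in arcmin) 67.04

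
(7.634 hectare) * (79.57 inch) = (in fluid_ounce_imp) 5.43e+09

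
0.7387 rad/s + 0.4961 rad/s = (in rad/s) 1.235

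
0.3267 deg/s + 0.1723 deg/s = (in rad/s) 0.008709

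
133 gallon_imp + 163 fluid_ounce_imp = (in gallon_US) 160.9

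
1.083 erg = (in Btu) 1.026e-10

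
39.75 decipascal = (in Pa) 3.975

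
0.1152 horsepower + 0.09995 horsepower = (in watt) 160.4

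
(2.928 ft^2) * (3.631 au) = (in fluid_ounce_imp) 5.2e+15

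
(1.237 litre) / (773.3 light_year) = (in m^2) 1.691e-22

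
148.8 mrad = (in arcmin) 511.5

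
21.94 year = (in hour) 1.922e+05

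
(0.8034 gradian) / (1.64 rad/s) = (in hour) 2.137e-06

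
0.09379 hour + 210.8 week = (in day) 1476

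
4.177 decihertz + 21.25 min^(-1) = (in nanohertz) 7.719e+08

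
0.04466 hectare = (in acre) 0.1104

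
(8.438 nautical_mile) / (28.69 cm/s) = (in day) 0.6304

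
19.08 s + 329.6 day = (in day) 329.6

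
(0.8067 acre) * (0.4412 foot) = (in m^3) 439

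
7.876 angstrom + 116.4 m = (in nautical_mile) 0.06285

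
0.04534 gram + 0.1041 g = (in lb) 0.0003295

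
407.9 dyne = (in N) 0.004079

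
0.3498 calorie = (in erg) 1.464e+07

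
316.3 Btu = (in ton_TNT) 7.976e-05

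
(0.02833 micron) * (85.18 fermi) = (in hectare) 2.413e-25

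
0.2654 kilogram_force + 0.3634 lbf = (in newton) 4.219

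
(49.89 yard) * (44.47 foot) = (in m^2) 618.3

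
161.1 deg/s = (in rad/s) 2.812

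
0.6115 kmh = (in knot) 0.3302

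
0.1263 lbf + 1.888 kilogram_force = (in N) 19.08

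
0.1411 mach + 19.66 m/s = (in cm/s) 6770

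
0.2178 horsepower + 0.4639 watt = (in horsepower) 0.2184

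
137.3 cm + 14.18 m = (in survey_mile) 0.009664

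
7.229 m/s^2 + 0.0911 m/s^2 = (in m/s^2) 7.32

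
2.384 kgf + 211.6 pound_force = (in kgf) 98.36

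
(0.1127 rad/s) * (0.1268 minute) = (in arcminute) 2948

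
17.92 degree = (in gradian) 19.91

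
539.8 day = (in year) 1.479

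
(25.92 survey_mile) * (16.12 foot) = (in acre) 50.65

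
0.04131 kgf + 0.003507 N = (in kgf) 0.04167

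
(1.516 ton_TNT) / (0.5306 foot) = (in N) 3.922e+10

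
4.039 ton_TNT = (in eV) 1.055e+29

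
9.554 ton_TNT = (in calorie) 9.554e+09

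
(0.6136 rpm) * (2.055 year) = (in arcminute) 1.432e+10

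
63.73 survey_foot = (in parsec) 6.295e-16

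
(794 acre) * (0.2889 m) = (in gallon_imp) 2.042e+08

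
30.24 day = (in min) 4.355e+04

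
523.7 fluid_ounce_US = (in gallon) 4.091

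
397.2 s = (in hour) 0.1103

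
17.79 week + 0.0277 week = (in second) 1.078e+07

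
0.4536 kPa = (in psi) 0.06579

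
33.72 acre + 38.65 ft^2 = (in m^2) 1.365e+05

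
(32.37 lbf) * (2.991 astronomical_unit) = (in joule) 6.443e+13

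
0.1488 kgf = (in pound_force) 0.328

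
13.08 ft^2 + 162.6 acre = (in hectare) 65.8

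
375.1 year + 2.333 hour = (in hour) 3.286e+06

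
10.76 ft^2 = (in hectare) 9.996e-05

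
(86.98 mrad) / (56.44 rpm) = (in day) 1.703e-07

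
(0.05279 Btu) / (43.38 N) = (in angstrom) 1.284e+10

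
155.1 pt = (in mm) 54.72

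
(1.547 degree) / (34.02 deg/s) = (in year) 1.442e-09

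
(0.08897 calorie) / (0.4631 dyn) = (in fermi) 8.038e+19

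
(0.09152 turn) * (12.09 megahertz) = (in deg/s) 3.983e+08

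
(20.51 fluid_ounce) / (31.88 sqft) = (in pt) 0.5805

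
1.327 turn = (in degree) 477.7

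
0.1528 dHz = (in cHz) 1.528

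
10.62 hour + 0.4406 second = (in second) 3.823e+04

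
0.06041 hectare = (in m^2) 604.1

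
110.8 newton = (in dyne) 1.108e+07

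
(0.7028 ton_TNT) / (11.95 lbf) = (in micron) 5.532e+13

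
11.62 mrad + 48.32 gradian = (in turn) 0.1226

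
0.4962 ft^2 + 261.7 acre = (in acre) 261.7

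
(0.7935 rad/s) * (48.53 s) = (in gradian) 2452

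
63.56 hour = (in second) 2.288e+05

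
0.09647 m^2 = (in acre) 2.384e-05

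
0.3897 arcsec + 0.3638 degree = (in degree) 0.3639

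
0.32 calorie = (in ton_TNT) 3.2e-10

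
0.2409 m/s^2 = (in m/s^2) 0.2409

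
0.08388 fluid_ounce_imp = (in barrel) 1.499e-05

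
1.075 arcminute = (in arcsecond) 64.5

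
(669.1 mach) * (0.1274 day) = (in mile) 1.558e+06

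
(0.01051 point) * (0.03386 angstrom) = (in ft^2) 1.351e-16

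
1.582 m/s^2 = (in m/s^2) 1.582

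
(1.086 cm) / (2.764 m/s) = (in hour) 1.091e-06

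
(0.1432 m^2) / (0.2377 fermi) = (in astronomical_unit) 4027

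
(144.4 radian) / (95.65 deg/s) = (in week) 0.000143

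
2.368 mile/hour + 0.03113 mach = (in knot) 22.66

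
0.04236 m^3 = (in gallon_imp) 9.318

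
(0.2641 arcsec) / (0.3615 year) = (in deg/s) 6.435e-12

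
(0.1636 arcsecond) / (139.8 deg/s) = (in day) 3.762e-12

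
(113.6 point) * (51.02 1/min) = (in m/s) 0.03408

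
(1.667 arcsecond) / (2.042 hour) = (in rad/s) 1.099e-09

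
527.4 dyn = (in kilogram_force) 0.0005378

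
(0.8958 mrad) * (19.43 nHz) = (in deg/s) 9.973e-10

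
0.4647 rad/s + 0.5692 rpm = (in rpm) 5.007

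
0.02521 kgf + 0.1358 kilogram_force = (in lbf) 0.355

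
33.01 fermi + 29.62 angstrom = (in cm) 2.962e-07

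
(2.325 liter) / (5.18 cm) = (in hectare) 4.488e-06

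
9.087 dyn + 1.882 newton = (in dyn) 1.882e+05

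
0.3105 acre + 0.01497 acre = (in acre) 0.3255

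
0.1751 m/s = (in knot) 0.3404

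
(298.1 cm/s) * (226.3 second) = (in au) 4.509e-09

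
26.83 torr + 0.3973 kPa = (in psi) 0.5764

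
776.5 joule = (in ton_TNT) 1.856e-07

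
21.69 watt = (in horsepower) 0.02909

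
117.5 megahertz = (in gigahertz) 0.1175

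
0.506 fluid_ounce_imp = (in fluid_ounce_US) 0.4861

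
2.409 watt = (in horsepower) 0.003231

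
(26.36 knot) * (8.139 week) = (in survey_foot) 2.19e+08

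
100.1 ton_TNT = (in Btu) 3.97e+08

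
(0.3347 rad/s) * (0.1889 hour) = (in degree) 1.304e+04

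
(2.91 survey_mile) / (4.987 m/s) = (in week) 0.001553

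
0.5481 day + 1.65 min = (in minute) 790.9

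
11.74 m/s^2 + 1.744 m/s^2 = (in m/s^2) 13.48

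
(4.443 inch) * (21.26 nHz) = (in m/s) 2.399e-09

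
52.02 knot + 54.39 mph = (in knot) 99.28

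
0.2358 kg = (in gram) 235.8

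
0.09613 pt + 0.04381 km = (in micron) 4.381e+07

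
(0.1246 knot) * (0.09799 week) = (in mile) 2.36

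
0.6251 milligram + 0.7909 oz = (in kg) 0.02242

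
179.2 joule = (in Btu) 0.1698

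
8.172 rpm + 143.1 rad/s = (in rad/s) 144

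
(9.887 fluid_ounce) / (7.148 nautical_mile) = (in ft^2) 2.377e-07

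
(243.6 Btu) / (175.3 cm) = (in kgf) 1.495e+04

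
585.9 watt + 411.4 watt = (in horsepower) 1.337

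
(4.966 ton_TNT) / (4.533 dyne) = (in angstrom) 4.584e+24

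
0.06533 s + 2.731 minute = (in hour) 0.04553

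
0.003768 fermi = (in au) 2.519e-29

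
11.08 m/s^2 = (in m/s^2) 11.08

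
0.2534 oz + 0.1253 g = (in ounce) 0.2578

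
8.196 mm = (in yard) 0.008963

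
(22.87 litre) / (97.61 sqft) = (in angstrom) 2.522e+07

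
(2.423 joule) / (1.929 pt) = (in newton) 3561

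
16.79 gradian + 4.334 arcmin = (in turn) 0.04218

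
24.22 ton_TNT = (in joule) 1.013e+11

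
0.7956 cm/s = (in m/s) 0.007956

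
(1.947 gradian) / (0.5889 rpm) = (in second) 0.4959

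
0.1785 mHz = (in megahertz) 1.785e-10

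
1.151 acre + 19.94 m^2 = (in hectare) 0.4678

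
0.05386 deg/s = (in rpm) 0.008977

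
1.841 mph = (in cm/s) 82.3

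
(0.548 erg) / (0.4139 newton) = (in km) 1.324e-10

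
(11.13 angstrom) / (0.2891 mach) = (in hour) 3.141e-15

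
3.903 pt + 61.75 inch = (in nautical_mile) 0.0008476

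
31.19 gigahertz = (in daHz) 3.119e+09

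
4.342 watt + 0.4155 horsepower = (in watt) 314.2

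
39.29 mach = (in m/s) 1.338e+04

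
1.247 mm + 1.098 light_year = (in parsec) 0.3366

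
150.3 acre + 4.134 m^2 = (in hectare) 60.82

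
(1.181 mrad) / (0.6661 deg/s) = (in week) 1.68e-07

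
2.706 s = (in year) 8.581e-08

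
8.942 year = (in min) 4.7e+06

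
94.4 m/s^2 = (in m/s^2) 94.4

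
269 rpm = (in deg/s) 1614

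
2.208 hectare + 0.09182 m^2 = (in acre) 5.456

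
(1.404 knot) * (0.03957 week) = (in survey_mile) 10.74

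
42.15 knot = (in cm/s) 2168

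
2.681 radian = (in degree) 153.6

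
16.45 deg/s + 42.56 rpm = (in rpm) 45.3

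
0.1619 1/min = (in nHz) 2.698e+06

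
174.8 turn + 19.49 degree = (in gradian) 6.994e+04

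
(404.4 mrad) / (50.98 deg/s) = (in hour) 0.0001263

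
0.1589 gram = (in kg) 0.0001589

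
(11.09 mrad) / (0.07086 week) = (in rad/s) 2.588e-07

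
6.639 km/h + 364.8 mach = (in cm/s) 1.242e+07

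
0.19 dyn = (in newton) 1.9e-06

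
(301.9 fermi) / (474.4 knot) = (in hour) 3.436e-19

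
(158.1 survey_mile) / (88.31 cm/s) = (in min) 4802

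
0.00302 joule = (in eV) 1.885e+16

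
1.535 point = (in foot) 0.001777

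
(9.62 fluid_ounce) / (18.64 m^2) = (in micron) 15.26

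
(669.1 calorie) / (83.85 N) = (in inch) 1314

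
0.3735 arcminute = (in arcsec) 22.41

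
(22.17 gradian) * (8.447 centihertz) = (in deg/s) 1.685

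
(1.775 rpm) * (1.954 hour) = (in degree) 7.492e+04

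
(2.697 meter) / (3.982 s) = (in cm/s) 67.73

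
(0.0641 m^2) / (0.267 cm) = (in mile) 0.01492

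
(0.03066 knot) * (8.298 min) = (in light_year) 8.301e-16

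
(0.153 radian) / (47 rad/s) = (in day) 3.768e-08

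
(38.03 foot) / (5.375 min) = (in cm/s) 3.594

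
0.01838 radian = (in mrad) 18.38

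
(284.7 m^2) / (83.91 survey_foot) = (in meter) 11.13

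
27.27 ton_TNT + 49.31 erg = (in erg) 1.141e+18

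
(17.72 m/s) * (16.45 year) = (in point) 2.606e+13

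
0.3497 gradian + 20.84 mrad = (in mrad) 26.33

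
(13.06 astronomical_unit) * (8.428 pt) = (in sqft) 6.253e+10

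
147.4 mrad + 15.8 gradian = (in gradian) 25.18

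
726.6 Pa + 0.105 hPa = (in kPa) 0.7371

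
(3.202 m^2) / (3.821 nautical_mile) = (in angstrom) 4.525e+06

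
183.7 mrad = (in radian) 0.1837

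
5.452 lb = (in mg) 2.473e+06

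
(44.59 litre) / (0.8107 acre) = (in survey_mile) 8.445e-09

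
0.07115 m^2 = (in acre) 1.758e-05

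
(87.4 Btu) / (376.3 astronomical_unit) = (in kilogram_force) 1.67e-10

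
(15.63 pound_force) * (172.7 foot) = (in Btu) 3.469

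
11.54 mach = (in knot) 7638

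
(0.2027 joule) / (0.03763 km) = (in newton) 0.005387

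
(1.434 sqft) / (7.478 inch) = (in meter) 0.7014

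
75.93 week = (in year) 1.456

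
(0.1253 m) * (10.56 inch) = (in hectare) 3.361e-06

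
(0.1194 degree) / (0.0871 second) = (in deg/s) 1.371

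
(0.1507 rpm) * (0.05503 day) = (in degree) 4299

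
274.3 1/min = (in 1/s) 4.572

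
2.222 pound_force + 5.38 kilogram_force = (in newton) 62.64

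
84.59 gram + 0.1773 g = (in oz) 2.99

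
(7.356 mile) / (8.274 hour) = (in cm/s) 39.74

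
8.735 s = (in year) 2.77e-07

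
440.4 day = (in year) 1.207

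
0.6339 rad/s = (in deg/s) 36.32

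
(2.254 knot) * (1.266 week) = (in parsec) 2.877e-11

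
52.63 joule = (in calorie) 12.58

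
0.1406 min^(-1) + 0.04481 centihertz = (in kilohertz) 2.791e-06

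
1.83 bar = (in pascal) 1.83e+05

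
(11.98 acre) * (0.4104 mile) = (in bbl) 2.014e+08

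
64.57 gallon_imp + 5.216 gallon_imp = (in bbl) 1.995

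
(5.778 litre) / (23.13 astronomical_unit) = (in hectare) 1.67e-19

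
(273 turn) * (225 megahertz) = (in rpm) 3.686e+12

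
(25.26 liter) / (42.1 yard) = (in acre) 1.621e-07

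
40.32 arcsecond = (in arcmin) 0.672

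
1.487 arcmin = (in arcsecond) 89.22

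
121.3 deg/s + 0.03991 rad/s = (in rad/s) 2.157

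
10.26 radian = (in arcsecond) 2.116e+06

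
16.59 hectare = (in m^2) 1.659e+05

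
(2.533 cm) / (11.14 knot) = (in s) 0.00442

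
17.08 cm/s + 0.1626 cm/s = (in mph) 0.3857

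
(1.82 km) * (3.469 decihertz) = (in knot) 1227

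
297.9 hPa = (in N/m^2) 2.979e+04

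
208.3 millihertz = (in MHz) 2.083e-07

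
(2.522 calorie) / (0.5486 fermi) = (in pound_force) 4.324e+15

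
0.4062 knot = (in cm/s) 20.9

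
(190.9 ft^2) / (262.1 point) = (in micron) 1.918e+08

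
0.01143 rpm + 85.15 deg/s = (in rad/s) 1.487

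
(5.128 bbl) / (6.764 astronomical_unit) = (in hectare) 8.057e-17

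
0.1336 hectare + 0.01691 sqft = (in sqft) 1.438e+04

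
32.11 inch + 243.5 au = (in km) 3.643e+10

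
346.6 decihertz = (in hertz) 34.66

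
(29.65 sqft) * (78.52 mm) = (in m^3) 0.2163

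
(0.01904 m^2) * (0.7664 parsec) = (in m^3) 4.503e+14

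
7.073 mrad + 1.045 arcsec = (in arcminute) 24.33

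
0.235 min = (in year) 4.471e-07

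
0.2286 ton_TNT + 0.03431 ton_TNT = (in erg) 1.1e+16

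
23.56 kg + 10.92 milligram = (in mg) 2.356e+07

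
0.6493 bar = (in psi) 9.417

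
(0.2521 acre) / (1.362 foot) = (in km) 2.458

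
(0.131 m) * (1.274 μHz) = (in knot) 3.244e-07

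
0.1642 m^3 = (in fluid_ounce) 5552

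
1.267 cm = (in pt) 35.91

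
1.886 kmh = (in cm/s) 52.39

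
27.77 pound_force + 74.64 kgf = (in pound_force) 192.3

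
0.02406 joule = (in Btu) 2.28e-05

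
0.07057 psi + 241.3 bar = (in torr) 1.81e+05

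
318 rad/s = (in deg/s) 1.822e+04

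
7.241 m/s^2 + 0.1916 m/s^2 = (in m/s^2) 7.433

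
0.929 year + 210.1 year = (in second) 6.655e+09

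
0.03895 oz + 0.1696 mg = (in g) 1.104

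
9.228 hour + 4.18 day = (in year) 0.01251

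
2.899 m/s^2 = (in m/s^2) 2.899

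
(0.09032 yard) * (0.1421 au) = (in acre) 4.338e+05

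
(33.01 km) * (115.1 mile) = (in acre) 1.511e+06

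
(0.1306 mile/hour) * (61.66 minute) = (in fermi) 2.16e+17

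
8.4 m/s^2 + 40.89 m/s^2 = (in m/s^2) 49.29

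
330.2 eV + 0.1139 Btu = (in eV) 7.5e+20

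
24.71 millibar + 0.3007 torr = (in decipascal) 2.511e+04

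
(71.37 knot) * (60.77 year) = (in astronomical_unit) 0.4704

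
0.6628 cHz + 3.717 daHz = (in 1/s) 37.18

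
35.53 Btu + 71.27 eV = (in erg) 3.749e+11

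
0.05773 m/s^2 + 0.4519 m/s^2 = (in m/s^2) 0.5096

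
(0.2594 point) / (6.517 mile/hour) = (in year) 9.96e-13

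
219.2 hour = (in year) 0.02502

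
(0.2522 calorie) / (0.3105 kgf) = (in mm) 346.5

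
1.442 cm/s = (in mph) 0.03226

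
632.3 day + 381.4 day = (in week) 144.8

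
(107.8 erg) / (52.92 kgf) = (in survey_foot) 6.815e-08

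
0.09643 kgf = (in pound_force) 0.2126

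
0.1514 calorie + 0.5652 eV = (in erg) 6.335e+06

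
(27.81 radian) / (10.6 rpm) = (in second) 25.05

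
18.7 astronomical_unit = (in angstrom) 2.797e+22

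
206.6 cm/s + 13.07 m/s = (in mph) 33.86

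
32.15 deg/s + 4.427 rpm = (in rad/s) 1.025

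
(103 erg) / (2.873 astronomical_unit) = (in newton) 2.396e-17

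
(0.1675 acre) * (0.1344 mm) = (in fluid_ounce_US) 3081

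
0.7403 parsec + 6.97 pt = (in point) 6.475e+19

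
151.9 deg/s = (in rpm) 25.32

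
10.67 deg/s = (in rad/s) 0.1862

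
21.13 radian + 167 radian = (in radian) 188.1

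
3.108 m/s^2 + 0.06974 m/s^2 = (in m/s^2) 3.178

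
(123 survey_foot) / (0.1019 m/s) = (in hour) 0.1022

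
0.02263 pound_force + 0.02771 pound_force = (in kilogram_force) 0.02283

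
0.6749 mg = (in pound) 1.488e-06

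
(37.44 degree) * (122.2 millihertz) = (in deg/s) 4.575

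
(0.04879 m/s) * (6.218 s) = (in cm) 30.34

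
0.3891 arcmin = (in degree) 0.006485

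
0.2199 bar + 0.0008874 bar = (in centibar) 22.08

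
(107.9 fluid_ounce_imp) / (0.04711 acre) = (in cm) 0.001608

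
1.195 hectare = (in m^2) 1.195e+04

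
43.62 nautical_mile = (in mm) 8.078e+07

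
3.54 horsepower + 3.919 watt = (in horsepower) 3.545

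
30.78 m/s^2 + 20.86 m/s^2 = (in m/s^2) 51.64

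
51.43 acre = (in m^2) 2.081e+05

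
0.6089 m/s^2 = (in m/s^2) 0.6089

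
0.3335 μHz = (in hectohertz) 3.335e-09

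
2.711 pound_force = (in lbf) 2.711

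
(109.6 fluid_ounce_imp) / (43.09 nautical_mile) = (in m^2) 3.902e-08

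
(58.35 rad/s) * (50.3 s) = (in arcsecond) 6.054e+08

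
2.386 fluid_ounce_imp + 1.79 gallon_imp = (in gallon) 2.168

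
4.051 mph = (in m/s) 1.811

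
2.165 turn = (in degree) 779.4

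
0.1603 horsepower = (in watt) 119.5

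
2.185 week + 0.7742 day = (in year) 0.04403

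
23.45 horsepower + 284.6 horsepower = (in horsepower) 308.1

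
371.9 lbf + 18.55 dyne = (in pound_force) 371.9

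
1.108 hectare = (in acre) 2.738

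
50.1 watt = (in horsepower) 0.06719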